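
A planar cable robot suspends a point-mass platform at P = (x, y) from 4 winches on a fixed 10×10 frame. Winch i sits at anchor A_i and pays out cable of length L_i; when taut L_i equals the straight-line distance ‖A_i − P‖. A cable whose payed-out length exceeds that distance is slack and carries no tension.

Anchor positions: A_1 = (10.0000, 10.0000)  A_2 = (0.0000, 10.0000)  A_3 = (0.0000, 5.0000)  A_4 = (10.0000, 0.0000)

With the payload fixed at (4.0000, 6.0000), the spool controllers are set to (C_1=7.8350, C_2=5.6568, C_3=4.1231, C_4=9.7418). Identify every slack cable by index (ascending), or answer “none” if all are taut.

cable 1: √((6.0000)²+(4.0000)²)=7.2111, C_1=7.8350: slack
cable 2: √((-4.0000)²+(4.0000)²)=5.6569, C_2=5.6568: taut
cable 3: √((-4.0000)²+(-1.0000)²)=4.1231, C_3=4.1231: taut
cable 4: √((6.0000)²+(-6.0000)²)=8.4853, C_4=9.7418: slack

1, 4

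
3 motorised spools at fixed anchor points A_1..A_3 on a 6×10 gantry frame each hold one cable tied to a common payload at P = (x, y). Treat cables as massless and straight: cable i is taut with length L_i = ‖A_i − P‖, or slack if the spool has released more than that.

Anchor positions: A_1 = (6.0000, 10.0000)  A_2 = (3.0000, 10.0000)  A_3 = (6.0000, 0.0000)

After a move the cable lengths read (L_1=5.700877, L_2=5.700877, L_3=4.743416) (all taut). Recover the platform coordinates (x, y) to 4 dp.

(4.5000, 4.5000)

circle eqns → linear via eq_j − eq_1; set c_j = A_j·A_j − L_j²
c_1 = 36.0000+100.0000−32.5000 = 103.5000
6.0000·x + 0.0000·y = c_1−c_2 = 27.0000
0.0000·x + 20.0000·y = c_1−c_3 = 90.0000
solve first two rows → x=4.5000, y=4.5000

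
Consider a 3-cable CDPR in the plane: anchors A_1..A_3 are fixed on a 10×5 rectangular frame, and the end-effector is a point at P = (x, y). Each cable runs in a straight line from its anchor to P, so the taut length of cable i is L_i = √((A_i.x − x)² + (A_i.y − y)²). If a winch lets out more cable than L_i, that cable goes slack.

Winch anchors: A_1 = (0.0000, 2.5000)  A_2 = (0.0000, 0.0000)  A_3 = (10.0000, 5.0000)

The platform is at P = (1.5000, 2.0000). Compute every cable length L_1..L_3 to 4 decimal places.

L_1: Δ = A_1−P = (-1.5000, 0.5000) → ‖Δ‖ = √2.5000 = 1.5811
L_2: Δ = A_2−P = (-1.5000, -2.0000) → ‖Δ‖ = √6.2500 = 2.5000
L_3: Δ = A_3−P = (8.5000, 3.0000) → ‖Δ‖ = √81.2500 = 9.0139

(1.5811, 2.5000, 9.0139)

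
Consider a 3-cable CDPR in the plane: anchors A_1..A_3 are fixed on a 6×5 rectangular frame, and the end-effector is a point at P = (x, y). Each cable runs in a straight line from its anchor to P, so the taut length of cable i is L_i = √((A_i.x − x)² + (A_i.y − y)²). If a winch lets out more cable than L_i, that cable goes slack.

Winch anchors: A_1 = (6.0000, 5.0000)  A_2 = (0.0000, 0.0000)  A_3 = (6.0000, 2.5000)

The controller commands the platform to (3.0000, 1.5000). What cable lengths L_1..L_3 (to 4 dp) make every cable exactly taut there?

(4.6098, 3.3541, 3.1623)

cable 1: Δx=3.0000, Δy=3.5000; L_1 = √(Δx²+Δy²) = 4.6098
cable 2: Δx=-3.0000, Δy=-1.5000; L_2 = √(Δx²+Δy²) = 3.3541
cable 3: Δx=3.0000, Δy=1.0000; L_3 = √(Δx²+Δy²) = 3.1623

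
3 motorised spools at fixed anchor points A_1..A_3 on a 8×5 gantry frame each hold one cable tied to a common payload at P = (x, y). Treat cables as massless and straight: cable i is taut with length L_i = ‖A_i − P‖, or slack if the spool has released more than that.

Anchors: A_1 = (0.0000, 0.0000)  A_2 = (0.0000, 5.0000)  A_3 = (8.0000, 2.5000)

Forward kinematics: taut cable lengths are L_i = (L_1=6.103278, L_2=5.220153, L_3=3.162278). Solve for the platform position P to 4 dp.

expand ‖A_i−P‖²=L_i² and subtract eq 1 (c_i ≔ ‖A_i‖²−L_i²)
c_1 = 0.0000+0.0000−37.2500 = -37.2500
eq1−eq2 → [0.0000  -10.0000]·P = -35.0000
eq1−eq3 → [-16.0000  -5.0000]·P = -97.5000
2×2 solve → P = (5.0000, 3.5000)

(5.0000, 3.5000)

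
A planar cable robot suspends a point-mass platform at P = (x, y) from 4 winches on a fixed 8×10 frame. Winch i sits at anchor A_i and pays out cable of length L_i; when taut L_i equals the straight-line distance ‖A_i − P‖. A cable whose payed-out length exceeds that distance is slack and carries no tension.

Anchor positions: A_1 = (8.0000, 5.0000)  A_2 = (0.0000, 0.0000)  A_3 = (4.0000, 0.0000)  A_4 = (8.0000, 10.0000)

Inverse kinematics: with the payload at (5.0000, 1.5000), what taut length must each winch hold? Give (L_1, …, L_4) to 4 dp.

(4.6098, 5.2202, 1.8028, 9.0139)

L_1: Δ = A_1−P = (3.0000, 3.5000) → ‖Δ‖ = √21.2500 = 4.6098
L_2: Δ = A_2−P = (-5.0000, -1.5000) → ‖Δ‖ = √27.2500 = 5.2202
L_3: Δ = A_3−P = (-1.0000, -1.5000) → ‖Δ‖ = √3.2500 = 1.8028
L_4: Δ = A_4−P = (3.0000, 8.5000) → ‖Δ‖ = √81.2500 = 9.0139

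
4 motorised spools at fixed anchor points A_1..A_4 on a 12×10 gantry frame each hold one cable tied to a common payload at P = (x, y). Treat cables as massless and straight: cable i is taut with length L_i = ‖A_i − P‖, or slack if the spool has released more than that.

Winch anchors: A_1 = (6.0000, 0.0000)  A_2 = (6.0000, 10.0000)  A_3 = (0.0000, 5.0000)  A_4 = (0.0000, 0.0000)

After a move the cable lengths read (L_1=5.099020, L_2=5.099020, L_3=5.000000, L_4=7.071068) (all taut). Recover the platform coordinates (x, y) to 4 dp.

circle eqns → linear via eq_j − eq_1; set c_j = A_j·A_j − L_j²
c_1 = 36.0000+0.0000−26.0000 = 10.0000
0.0000·x − 20.0000·y = c_1−c_2 = -100.0000
12.0000·x − 10.0000·y = c_1−c_3 = 10.0000
12.0000·x + 0.0000·y = c_1−c_4 = 60.0000
solve first two rows → x=5.0000, y=5.0000
check cable 4: ‖A_4−P‖² = 50.0000 ≈ L_4² = 50.0000 ✓

(5.0000, 5.0000)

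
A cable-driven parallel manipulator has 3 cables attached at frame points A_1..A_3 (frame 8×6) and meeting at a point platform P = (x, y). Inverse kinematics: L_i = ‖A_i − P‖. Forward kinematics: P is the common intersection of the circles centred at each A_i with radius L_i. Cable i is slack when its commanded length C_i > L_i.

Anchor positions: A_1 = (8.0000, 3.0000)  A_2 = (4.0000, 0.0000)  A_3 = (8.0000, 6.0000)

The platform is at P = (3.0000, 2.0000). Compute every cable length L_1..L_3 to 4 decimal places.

L_1 = √((8.0000−3.0000)² + (3.0000−2.0000)²) = 5.0990
L_2 = √((4.0000−3.0000)² + (0.0000−2.0000)²) = 2.2361
L_3 = √((8.0000−3.0000)² + (6.0000−2.0000)²) = 6.4031

(5.0990, 2.2361, 6.4031)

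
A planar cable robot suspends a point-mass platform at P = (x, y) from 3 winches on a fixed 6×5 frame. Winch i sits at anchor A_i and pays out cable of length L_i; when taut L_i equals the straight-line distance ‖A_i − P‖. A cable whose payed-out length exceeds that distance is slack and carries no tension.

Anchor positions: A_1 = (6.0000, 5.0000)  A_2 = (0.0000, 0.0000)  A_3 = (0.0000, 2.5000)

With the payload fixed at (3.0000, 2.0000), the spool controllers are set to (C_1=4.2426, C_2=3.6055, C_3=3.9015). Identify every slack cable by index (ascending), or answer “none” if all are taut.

cable 1: √((3.0000)²+(3.0000)²)=4.2426, C_1=4.2426: taut
cable 2: √((-3.0000)²+(-2.0000)²)=3.6056, C_2=3.6055: taut
cable 3: √((-3.0000)²+(0.5000)²)=3.0414, C_3=3.9015: slack

3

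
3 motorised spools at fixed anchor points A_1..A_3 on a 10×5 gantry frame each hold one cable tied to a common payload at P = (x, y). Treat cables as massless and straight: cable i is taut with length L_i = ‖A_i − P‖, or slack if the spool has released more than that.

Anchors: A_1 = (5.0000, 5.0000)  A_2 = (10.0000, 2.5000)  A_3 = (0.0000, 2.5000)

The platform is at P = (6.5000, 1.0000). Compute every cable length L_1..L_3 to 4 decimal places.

L_1: Δ = A_1−P = (-1.5000, 4.0000) → ‖Δ‖ = √18.2500 = 4.2720
L_2: Δ = A_2−P = (3.5000, 1.5000) → ‖Δ‖ = √14.5000 = 3.8079
L_3: Δ = A_3−P = (-6.5000, 1.5000) → ‖Δ‖ = √44.5000 = 6.6708

(4.2720, 3.8079, 6.6708)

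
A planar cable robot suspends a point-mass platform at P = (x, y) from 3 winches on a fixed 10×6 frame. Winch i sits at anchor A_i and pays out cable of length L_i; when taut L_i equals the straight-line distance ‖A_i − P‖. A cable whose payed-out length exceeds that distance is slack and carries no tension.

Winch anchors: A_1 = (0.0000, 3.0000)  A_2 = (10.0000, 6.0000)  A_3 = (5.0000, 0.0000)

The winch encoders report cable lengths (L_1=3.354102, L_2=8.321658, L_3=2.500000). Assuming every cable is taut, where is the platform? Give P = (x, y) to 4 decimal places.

(3.0000, 1.5000)

each cable: (A_i−P)·(A_i−P) = L_i²; let q_i = ‖A_i‖²−L_i²
q_1 = 0.0000+9.0000−11.2500 = -2.2500
row 1: -20.0000x − 6.0000y = -69.0000  (q_2=66.7500)
row 2: -10.0000x + 6.0000y = -21.0000  (q_3=18.7500)
Cramer on rows 1–2 → x = 3.0000, y = 1.5000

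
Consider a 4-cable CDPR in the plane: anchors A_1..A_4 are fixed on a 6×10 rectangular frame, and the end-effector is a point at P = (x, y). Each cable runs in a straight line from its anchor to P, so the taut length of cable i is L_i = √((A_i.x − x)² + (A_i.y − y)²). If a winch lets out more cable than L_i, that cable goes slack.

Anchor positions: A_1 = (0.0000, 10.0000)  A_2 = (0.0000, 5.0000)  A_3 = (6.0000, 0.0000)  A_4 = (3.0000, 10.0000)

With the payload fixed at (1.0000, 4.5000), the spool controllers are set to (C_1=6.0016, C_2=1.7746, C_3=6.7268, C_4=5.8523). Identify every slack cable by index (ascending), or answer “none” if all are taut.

1, 2

cable 1: L_1 = ‖A_1−P‖ = 5.5902;  C_1 = 6.0016 → slack
cable 2: L_2 = ‖A_2−P‖ = 1.1180;  C_2 = 1.7746 → slack
cable 3: L_3 = ‖A_3−P‖ = 6.7268;  C_3 = 6.7268 → taut
cable 4: L_4 = ‖A_4−P‖ = 5.8523;  C_4 = 5.8523 → taut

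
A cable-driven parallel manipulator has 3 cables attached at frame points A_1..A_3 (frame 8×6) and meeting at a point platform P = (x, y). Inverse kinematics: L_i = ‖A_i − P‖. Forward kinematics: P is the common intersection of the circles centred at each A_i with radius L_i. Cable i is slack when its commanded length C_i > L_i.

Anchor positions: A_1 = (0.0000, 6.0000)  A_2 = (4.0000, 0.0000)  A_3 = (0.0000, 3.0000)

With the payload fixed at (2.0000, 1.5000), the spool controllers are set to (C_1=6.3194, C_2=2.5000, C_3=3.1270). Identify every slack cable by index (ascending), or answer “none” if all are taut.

cable 1: √((-2.0000)²+(4.5000)²)=4.9244, C_1=6.3194: slack
cable 2: √((2.0000)²+(-1.5000)²)=2.5000, C_2=2.5000: taut
cable 3: √((-2.0000)²+(1.5000)²)=2.5000, C_3=3.1270: slack

1, 3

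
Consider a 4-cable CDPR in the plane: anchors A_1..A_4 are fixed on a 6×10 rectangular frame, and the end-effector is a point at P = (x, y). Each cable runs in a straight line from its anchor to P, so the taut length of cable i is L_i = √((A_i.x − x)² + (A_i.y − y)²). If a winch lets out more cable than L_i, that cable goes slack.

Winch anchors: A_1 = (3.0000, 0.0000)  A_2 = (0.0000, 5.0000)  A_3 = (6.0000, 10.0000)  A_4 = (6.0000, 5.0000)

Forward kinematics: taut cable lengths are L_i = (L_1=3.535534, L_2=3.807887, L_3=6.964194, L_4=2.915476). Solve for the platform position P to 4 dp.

(3.5000, 3.5000)

each cable: (A_i−P)·(A_i−P) = L_i²; let q_i = ‖A_i‖²−L_i²
q_1 = 9.0000+0.0000−12.5000 = -3.5000
row 1: 6.0000x − 10.0000y = -14.0000  (q_2=10.5000)
row 2: -6.0000x − 20.0000y = -91.0000  (q_3=87.5000)
row 3: -6.0000x − 10.0000y = -56.0000  (q_4=52.5000)
Cramer on rows 1–2 → x = 3.5000, y = 3.5000
check cable 4: ‖A_4−P‖² = 8.5000 ≈ L_4² = 8.5000 ✓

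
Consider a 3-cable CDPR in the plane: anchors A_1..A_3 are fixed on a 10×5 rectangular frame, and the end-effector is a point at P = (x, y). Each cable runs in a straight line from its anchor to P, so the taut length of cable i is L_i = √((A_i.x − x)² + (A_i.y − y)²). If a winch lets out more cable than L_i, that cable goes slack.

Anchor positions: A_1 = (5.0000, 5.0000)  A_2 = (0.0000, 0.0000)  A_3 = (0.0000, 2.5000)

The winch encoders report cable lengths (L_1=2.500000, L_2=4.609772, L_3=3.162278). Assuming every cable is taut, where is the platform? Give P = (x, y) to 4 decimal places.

(3.0000, 3.5000)

each cable: (A_i−P)·(A_i−P) = L_i²; let q_i = ‖A_i‖²−L_i²
q_1 = 25.0000+25.0000−6.2500 = 43.7500
row 1: 10.0000x + 10.0000y = 65.0000  (q_2=-21.2500)
row 2: 10.0000x + 5.0000y = 47.5000  (q_3=-3.7500)
Cramer on rows 1–2 → x = 3.0000, y = 3.5000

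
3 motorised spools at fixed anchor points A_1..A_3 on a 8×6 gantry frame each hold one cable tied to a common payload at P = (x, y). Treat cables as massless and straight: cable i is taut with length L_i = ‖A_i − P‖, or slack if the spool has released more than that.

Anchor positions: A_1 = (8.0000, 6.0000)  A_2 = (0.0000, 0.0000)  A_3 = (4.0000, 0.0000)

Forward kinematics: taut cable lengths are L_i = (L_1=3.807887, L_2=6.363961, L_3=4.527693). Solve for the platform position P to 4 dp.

expand ‖A_i−P‖²=L_i² and subtract eq 1 (c_i ≔ ‖A_i‖²−L_i²)
c_1 = 64.0000+36.0000−14.5000 = 85.5000
eq1−eq2 → [16.0000  12.0000]·P = 126.0000
eq1−eq3 → [8.0000  12.0000]·P = 90.0000
2×2 solve → P = (4.5000, 4.5000)

(4.5000, 4.5000)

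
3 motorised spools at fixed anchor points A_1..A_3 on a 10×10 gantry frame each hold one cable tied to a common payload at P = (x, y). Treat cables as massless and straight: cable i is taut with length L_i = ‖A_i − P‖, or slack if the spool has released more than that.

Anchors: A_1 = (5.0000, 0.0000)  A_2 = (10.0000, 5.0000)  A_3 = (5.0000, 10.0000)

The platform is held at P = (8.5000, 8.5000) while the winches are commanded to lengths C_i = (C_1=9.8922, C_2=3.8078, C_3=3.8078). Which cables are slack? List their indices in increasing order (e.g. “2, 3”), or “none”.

cable 1: L_1 = ‖A_1−P‖ = 9.1924;  C_1 = 9.8922 → slack
cable 2: L_2 = ‖A_2−P‖ = 3.8079;  C_2 = 3.8078 → taut
cable 3: L_3 = ‖A_3−P‖ = 3.8079;  C_3 = 3.8078 → taut

1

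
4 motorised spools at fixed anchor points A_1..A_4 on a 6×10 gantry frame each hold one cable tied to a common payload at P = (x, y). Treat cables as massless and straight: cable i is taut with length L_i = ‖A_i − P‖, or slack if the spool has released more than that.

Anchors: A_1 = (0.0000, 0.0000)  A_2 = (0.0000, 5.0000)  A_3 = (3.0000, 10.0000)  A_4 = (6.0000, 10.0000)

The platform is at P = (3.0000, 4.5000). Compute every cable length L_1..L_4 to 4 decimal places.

(5.4083, 3.0414, 5.5000, 6.2650)

cable 1: Δx=-3.0000, Δy=-4.5000; L_1 = √(Δx²+Δy²) = 5.4083
cable 2: Δx=-3.0000, Δy=0.5000; L_2 = √(Δx²+Δy²) = 3.0414
cable 3: Δx=0.0000, Δy=5.5000; L_3 = √(Δx²+Δy²) = 5.5000
cable 4: Δx=3.0000, Δy=5.5000; L_4 = √(Δx²+Δy²) = 6.2650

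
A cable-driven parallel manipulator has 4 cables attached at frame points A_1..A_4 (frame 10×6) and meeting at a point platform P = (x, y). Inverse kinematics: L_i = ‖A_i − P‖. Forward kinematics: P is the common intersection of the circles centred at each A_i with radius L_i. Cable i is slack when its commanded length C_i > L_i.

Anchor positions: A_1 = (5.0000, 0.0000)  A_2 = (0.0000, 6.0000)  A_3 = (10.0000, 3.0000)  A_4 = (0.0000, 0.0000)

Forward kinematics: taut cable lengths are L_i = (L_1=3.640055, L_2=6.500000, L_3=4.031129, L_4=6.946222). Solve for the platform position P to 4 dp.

circle eqns → linear via eq_j − eq_1; set q_j = A_j·A_j − L_j²
q_1 = 25.0000+0.0000−13.2500 = 11.7500
10.0000·x − 12.0000·y = q_1−q_2 = 18.0000
-10.0000·x − 6.0000·y = q_1−q_3 = -81.0000
10.0000·x + 0.0000·y = q_1−q_4 = 60.0000
solve first two rows → x=6.0000, y=3.5000
check cable 4: ‖A_4−P‖² = 48.2500 ≈ L_4² = 48.2500 ✓

(6.0000, 3.5000)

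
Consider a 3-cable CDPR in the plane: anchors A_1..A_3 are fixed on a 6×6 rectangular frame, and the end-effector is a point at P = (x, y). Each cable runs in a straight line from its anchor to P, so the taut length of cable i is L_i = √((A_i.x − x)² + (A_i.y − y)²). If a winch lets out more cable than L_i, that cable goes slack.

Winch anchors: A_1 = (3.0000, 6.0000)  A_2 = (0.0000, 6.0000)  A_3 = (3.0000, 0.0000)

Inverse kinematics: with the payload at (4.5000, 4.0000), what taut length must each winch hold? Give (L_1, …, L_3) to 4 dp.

(2.5000, 4.9244, 4.2720)

cable 1: Δx=-1.5000, Δy=2.0000; L_1 = √(Δx²+Δy²) = 2.5000
cable 2: Δx=-4.5000, Δy=2.0000; L_2 = √(Δx²+Δy²) = 4.9244
cable 3: Δx=-1.5000, Δy=-4.0000; L_3 = √(Δx²+Δy²) = 4.2720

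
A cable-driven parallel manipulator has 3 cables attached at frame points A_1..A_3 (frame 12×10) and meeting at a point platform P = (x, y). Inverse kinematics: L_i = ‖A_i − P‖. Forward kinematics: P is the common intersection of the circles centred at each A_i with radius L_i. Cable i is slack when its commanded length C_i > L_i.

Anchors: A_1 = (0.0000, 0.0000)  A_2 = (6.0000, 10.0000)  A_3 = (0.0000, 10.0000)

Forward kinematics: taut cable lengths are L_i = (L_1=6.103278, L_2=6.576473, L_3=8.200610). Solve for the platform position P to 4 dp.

(5.0000, 3.5000)

each cable: (A_i−P)·(A_i−P) = L_i²; let k_i = ‖A_i‖²−L_i²
k_1 = 0.0000+0.0000−37.2500 = -37.2500
row 1: -12.0000x − 20.0000y = -130.0000  (k_2=92.7500)
row 2: 0.0000x − 20.0000y = -70.0000  (k_3=32.7500)
Cramer on rows 1–2 → x = 5.0000, y = 3.5000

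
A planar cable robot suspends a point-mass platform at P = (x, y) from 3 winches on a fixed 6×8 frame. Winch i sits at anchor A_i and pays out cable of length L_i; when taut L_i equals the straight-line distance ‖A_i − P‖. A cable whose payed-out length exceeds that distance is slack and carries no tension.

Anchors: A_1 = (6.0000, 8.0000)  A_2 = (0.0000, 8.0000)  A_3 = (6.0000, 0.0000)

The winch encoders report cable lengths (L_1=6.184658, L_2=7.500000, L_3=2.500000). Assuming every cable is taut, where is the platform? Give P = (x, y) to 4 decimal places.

expand ‖A_i−P‖²=L_i² and subtract eq 1 (c_i ≔ ‖A_i‖²−L_i²)
c_1 = 36.0000+64.0000−38.2500 = 61.7500
eq1−eq2 → [12.0000  0.0000]·P = 54.0000
eq1−eq3 → [0.0000  16.0000]·P = 32.0000
2×2 solve → P = (4.5000, 2.0000)

(4.5000, 2.0000)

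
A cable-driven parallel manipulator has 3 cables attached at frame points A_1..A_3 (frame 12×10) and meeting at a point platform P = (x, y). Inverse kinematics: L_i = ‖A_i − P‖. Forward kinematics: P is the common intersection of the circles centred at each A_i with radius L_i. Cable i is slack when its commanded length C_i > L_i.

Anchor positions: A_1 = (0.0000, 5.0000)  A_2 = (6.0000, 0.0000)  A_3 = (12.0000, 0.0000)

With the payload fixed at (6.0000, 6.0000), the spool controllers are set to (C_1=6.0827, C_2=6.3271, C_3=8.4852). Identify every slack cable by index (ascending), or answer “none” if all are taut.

i=1: geometric 6.0828 vs commanded 6.0827 ⇒ taut
i=2: geometric 6.0000 vs commanded 6.3271 ⇒ slack
i=3: geometric 8.4853 vs commanded 8.4852 ⇒ taut

2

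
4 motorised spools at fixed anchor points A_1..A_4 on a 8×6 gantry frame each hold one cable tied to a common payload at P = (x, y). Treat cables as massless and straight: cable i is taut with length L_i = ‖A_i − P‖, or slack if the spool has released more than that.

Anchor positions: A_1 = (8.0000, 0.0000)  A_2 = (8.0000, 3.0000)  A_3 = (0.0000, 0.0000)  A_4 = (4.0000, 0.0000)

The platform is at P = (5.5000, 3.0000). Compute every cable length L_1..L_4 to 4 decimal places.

L_1 = √((8.0000−5.5000)² + (0.0000−3.0000)²) = 3.9051
L_2 = √((8.0000−5.5000)² + (3.0000−3.0000)²) = 2.5000
L_3 = √((0.0000−5.5000)² + (0.0000−3.0000)²) = 6.2650
L_4 = √((4.0000−5.5000)² + (0.0000−3.0000)²) = 3.3541

(3.9051, 2.5000, 6.2650, 3.3541)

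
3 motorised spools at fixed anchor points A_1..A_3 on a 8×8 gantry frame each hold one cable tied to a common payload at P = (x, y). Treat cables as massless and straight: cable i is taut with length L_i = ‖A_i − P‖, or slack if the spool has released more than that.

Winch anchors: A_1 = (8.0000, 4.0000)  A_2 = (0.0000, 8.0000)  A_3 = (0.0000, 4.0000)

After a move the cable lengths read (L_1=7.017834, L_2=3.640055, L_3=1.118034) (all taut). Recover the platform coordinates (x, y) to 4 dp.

(1.0000, 4.5000)

expand ‖A_i−P‖²=L_i² and subtract eq 1 (q_i ≔ ‖A_i‖²−L_i²)
q_1 = 64.0000+16.0000−49.2500 = 30.7500
eq1−eq2 → [16.0000  -8.0000]·P = -20.0000
eq1−eq3 → [16.0000  0.0000]·P = 16.0000
2×2 solve → P = (1.0000, 4.5000)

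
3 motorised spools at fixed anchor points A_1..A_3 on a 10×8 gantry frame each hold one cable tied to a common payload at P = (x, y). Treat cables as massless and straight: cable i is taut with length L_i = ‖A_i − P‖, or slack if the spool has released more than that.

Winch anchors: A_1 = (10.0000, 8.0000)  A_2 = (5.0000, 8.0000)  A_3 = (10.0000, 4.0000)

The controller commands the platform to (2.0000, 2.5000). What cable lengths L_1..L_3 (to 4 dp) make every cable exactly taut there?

L_1 = √((10.0000−2.0000)² + (8.0000−2.5000)²) = 9.7082
L_2 = √((5.0000−2.0000)² + (8.0000−2.5000)²) = 6.2650
L_3 = √((10.0000−2.0000)² + (4.0000−2.5000)²) = 8.1394

(9.7082, 6.2650, 8.1394)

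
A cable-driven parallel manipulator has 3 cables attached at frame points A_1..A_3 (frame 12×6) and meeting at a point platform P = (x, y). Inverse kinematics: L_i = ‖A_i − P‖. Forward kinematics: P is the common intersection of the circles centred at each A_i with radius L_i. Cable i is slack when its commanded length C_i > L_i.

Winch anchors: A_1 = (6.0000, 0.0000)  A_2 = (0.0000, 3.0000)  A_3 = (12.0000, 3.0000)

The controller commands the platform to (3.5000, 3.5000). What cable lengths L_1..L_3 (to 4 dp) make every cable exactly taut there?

(4.3012, 3.5355, 8.5147)

cable 1: Δx=2.5000, Δy=-3.5000; L_1 = √(Δx²+Δy²) = 4.3012
cable 2: Δx=-3.5000, Δy=-0.5000; L_2 = √(Δx²+Δy²) = 3.5355
cable 3: Δx=8.5000, Δy=-0.5000; L_3 = √(Δx²+Δy²) = 8.5147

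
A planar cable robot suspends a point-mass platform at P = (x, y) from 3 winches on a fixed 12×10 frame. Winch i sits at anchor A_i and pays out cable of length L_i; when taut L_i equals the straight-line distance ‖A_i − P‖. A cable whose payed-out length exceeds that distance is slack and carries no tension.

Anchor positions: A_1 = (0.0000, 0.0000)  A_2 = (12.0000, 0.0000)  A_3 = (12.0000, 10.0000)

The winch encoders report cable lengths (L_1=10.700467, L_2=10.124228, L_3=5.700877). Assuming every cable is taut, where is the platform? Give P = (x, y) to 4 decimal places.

(6.5000, 8.5000)

circle eqns → linear via eq_j − eq_1; set c_j = A_j·A_j − L_j²
c_1 = 0.0000+0.0000−114.5000 = -114.5000
-24.0000·x + 0.0000·y = c_1−c_2 = -156.0000
-24.0000·x − 20.0000·y = c_1−c_3 = -326.0000
solve first two rows → x=6.5000, y=8.5000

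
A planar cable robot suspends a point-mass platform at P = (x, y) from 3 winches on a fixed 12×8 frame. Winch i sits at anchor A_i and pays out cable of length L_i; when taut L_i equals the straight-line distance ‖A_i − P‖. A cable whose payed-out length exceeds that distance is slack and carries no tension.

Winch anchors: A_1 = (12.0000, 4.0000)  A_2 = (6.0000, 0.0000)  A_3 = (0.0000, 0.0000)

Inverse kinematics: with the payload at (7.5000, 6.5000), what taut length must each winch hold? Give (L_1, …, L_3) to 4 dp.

(5.1478, 6.6708, 9.9247)

cable 1: Δx=4.5000, Δy=-2.5000; L_1 = √(Δx²+Δy²) = 5.1478
cable 2: Δx=-1.5000, Δy=-6.5000; L_2 = √(Δx²+Δy²) = 6.6708
cable 3: Δx=-7.5000, Δy=-6.5000; L_3 = √(Δx²+Δy²) = 9.9247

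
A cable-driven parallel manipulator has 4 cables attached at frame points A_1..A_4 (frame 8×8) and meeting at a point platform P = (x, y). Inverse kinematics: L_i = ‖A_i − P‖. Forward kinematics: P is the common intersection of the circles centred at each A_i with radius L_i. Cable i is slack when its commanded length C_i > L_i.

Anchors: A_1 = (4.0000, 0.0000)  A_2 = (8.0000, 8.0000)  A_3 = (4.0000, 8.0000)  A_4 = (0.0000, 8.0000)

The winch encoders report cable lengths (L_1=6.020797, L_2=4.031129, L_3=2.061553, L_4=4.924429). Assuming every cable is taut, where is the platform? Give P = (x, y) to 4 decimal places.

circle eqns → linear via eq_j − eq_1; set q_j = A_j·A_j − L_j²
q_1 = 16.0000+0.0000−36.2500 = -20.2500
-8.0000·x − 16.0000·y = q_1−q_2 = -132.0000
0.0000·x − 16.0000·y = q_1−q_3 = -96.0000
8.0000·x − 16.0000·y = q_1−q_4 = -60.0000
solve first two rows → x=4.5000, y=6.0000
check cable 4: ‖A_4−P‖² = 24.2500 ≈ L_4² = 24.2500 ✓

(4.5000, 6.0000)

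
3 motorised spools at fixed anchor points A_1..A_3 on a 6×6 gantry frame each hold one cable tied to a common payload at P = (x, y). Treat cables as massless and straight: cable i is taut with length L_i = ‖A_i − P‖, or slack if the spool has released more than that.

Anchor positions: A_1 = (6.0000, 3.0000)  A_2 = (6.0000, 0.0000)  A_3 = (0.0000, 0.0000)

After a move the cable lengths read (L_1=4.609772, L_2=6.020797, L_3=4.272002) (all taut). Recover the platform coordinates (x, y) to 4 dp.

each cable: (A_i−P)·(A_i−P) = L_i²; let c_i = ‖A_i‖²−L_i²
c_1 = 36.0000+9.0000−21.2500 = 23.7500
row 1: 0.0000x + 6.0000y = 24.0000  (c_2=-0.2500)
row 2: 12.0000x + 6.0000y = 42.0000  (c_3=-18.2500)
Cramer on rows 1–2 → x = 1.5000, y = 4.0000

(1.5000, 4.0000)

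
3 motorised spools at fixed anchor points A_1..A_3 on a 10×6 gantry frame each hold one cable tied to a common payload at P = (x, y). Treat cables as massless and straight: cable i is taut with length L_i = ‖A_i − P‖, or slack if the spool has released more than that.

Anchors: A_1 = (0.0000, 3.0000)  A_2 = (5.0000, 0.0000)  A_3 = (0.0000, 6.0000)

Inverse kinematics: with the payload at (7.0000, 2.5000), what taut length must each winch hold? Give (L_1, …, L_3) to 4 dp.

L_1 = √((0.0000−7.0000)² + (3.0000−2.5000)²) = 7.0178
L_2 = √((5.0000−7.0000)² + (0.0000−2.5000)²) = 3.2016
L_3 = √((0.0000−7.0000)² + (6.0000−2.5000)²) = 7.8262

(7.0178, 3.2016, 7.8262)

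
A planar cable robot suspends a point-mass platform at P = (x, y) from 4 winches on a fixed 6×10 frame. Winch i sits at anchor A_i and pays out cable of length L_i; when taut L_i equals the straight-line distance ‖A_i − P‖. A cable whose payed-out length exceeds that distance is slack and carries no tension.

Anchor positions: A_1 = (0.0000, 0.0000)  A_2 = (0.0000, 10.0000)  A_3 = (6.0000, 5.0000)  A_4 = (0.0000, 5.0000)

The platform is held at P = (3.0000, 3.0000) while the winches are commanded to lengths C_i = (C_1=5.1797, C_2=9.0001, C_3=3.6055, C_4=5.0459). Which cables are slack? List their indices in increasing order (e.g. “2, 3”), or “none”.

1, 2, 4

cable 1: √((-3.0000)²+(-3.0000)²)=4.2426, C_1=5.1797: slack
cable 2: √((-3.0000)²+(7.0000)²)=7.6158, C_2=9.0001: slack
cable 3: √((3.0000)²+(2.0000)²)=3.6056, C_3=3.6055: taut
cable 4: √((-3.0000)²+(2.0000)²)=3.6056, C_4=5.0459: slack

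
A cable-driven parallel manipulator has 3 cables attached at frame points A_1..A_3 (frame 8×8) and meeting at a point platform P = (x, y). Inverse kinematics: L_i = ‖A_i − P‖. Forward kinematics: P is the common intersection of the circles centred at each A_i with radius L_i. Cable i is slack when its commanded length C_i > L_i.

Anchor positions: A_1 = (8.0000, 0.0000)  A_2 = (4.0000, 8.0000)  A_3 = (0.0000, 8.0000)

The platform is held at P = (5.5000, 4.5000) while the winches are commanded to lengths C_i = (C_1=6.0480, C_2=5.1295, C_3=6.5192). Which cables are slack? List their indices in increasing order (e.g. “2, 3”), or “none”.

cable 1: √((2.5000)²+(-4.5000)²)=5.1478, C_1=6.0480: slack
cable 2: √((-1.5000)²+(3.5000)²)=3.8079, C_2=5.1295: slack
cable 3: √((-5.5000)²+(3.5000)²)=6.5192, C_3=6.5192: taut

1, 2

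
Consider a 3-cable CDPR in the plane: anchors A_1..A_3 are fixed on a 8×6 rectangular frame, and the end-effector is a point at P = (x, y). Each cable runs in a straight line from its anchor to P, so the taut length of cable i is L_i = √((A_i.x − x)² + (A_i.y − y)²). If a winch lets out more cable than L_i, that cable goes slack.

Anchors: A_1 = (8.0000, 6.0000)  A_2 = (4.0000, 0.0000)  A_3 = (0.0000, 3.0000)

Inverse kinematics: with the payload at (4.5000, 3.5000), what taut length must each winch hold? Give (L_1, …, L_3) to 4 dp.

L_1 = √((8.0000−4.5000)² + (6.0000−3.5000)²) = 4.3012
L_2 = √((4.0000−4.5000)² + (0.0000−3.5000)²) = 3.5355
L_3 = √((0.0000−4.5000)² + (3.0000−3.5000)²) = 4.5277

(4.3012, 3.5355, 4.5277)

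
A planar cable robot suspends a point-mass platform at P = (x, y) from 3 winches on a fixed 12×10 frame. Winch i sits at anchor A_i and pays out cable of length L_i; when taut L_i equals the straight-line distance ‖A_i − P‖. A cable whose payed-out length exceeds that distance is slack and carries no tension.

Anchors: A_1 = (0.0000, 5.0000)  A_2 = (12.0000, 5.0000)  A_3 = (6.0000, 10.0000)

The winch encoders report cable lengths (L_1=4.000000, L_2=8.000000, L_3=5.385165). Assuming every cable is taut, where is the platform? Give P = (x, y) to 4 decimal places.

(4.0000, 5.0000)

each cable: (A_i−P)·(A_i−P) = L_i²; let c_i = ‖A_i‖²−L_i²
c_1 = 0.0000+25.0000−16.0000 = 9.0000
row 1: -24.0000x + 0.0000y = -96.0000  (c_2=105.0000)
row 2: -12.0000x − 10.0000y = -98.0000  (c_3=107.0000)
Cramer on rows 1–2 → x = 4.0000, y = 5.0000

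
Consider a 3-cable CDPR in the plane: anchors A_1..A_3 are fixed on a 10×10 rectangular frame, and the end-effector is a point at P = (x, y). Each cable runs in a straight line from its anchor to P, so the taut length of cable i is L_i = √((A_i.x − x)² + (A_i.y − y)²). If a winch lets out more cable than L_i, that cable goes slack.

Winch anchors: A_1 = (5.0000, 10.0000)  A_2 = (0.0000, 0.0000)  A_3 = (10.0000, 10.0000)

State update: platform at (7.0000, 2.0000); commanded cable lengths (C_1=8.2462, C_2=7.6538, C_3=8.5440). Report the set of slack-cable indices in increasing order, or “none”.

2

i=1: geometric 8.2462 vs commanded 8.2462 ⇒ taut
i=2: geometric 7.2801 vs commanded 7.6538 ⇒ slack
i=3: geometric 8.5440 vs commanded 8.5440 ⇒ taut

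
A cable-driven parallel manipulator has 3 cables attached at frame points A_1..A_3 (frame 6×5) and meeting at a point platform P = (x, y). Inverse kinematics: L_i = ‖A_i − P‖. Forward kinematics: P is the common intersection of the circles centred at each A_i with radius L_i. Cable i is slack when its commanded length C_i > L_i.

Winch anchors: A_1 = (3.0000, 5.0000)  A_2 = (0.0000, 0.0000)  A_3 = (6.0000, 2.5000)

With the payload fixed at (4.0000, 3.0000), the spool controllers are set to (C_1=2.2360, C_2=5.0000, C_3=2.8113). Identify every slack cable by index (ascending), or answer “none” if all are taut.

cable 1: √((-1.0000)²+(2.0000)²)=2.2361, C_1=2.2360: taut
cable 2: √((-4.0000)²+(-3.0000)²)=5.0000, C_2=5.0000: taut
cable 3: √((2.0000)²+(-0.5000)²)=2.0616, C_3=2.8113: slack

3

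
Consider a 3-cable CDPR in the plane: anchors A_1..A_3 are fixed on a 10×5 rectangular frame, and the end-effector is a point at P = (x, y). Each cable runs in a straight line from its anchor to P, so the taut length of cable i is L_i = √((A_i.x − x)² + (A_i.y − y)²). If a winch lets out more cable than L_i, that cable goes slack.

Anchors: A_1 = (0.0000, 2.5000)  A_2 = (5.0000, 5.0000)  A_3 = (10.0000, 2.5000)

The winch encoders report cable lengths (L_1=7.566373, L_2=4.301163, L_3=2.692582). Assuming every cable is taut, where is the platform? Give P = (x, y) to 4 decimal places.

each cable: (A_i−P)·(A_i−P) = L_i²; let c_i = ‖A_i‖²−L_i²
c_1 = 0.0000+6.2500−57.2500 = -51.0000
row 1: -10.0000x − 5.0000y = -82.5000  (c_2=31.5000)
row 2: -20.0000x + 0.0000y = -150.0000  (c_3=99.0000)
Cramer on rows 1–2 → x = 7.5000, y = 1.5000

(7.5000, 1.5000)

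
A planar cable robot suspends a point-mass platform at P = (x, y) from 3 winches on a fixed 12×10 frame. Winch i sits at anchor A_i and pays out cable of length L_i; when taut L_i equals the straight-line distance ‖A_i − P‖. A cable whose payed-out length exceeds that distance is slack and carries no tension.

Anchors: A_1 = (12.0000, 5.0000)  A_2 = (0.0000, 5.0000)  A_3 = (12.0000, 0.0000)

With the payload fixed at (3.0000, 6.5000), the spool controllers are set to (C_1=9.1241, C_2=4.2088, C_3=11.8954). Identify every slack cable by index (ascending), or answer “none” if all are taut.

2, 3

i=1: geometric 9.1241 vs commanded 9.1241 ⇒ taut
i=2: geometric 3.3541 vs commanded 4.2088 ⇒ slack
i=3: geometric 11.1018 vs commanded 11.8954 ⇒ slack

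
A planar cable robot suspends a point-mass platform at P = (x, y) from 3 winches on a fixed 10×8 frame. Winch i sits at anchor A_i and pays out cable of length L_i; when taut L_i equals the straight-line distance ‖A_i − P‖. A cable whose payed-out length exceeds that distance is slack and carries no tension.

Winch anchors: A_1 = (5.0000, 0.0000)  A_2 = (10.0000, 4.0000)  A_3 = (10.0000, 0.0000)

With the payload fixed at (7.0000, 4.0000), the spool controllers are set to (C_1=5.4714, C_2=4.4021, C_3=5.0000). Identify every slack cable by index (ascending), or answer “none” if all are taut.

i=1: geometric 4.4721 vs commanded 5.4714 ⇒ slack
i=2: geometric 3.0000 vs commanded 4.4021 ⇒ slack
i=3: geometric 5.0000 vs commanded 5.0000 ⇒ taut

1, 2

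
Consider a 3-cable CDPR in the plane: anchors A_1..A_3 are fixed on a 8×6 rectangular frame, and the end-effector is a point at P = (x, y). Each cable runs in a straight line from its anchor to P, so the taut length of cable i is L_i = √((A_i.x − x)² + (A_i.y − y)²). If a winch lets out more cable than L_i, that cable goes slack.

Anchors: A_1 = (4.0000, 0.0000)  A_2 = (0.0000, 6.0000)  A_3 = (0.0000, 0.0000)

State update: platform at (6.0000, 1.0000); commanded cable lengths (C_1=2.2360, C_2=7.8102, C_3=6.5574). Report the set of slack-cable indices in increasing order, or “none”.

i=1: geometric 2.2361 vs commanded 2.2360 ⇒ taut
i=2: geometric 7.8102 vs commanded 7.8102 ⇒ taut
i=3: geometric 6.0828 vs commanded 6.5574 ⇒ slack

3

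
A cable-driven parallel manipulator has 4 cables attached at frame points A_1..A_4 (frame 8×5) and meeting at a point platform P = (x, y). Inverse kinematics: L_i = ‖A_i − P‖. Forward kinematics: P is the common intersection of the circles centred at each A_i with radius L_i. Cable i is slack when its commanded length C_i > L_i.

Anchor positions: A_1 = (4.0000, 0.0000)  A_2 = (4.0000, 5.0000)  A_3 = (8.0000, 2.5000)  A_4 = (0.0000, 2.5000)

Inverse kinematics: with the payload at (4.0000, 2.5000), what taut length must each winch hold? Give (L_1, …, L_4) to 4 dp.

cable 1: Δx=0.0000, Δy=-2.5000; L_1 = √(Δx²+Δy²) = 2.5000
cable 2: Δx=0.0000, Δy=2.5000; L_2 = √(Δx²+Δy²) = 2.5000
cable 3: Δx=4.0000, Δy=0.0000; L_3 = √(Δx²+Δy²) = 4.0000
cable 4: Δx=-4.0000, Δy=0.0000; L_4 = √(Δx²+Δy²) = 4.0000

(2.5000, 2.5000, 4.0000, 4.0000)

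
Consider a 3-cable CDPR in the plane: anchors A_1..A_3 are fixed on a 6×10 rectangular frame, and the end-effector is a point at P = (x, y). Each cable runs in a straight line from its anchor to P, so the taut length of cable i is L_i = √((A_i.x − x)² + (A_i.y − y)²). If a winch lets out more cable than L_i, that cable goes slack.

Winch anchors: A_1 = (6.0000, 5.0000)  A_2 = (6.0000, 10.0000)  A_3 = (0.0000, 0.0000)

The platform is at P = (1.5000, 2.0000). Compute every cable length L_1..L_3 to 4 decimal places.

L_1: Δ = A_1−P = (4.5000, 3.0000) → ‖Δ‖ = √29.2500 = 5.4083
L_2: Δ = A_2−P = (4.5000, 8.0000) → ‖Δ‖ = √84.2500 = 9.1788
L_3: Δ = A_3−P = (-1.5000, -2.0000) → ‖Δ‖ = √6.2500 = 2.5000

(5.4083, 9.1788, 2.5000)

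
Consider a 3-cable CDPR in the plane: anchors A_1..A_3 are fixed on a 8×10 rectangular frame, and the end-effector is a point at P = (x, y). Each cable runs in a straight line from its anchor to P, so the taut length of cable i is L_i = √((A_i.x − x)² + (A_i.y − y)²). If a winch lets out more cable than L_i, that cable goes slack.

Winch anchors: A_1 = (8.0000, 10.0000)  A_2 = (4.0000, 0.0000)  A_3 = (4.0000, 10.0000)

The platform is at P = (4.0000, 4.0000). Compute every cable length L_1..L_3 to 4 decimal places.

(7.2111, 4.0000, 6.0000)

L_1 = √((8.0000−4.0000)² + (10.0000−4.0000)²) = 7.2111
L_2 = √((4.0000−4.0000)² + (0.0000−4.0000)²) = 4.0000
L_3 = √((4.0000−4.0000)² + (10.0000−4.0000)²) = 6.0000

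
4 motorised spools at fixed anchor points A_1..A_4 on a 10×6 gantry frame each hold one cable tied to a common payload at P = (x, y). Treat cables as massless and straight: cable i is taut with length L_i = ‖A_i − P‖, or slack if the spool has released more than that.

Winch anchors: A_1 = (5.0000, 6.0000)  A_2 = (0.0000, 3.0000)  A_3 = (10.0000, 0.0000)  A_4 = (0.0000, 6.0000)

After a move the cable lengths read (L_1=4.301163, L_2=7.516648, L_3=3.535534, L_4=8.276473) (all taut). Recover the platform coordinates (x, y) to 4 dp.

(7.5000, 2.5000)

expand ‖A_i−P‖²=L_i² and subtract eq 1 (c_i ≔ ‖A_i‖²−L_i²)
c_1 = 25.0000+36.0000−18.5000 = 42.5000
eq1−eq2 → [10.0000  6.0000]·P = 90.0000
eq1−eq3 → [-10.0000  12.0000]·P = -45.0000
eq1−eq4 → [10.0000  0.0000]·P = 75.0000
2×2 solve → P = (7.5000, 2.5000)
check cable 4: ‖A_4−P‖² = 68.5000 ≈ L_4² = 68.5000 ✓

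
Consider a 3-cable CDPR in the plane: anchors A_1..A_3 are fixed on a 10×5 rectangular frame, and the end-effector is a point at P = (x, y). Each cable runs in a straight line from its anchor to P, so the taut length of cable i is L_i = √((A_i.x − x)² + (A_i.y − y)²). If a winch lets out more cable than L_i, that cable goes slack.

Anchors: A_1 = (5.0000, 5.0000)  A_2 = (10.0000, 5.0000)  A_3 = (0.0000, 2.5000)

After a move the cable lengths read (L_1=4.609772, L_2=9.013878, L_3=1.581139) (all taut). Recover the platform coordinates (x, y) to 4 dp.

(1.5000, 2.0000)

each cable: (A_i−P)·(A_i−P) = L_i²; let c_i = ‖A_i‖²−L_i²
c_1 = 25.0000+25.0000−21.2500 = 28.7500
row 1: -10.0000x + 0.0000y = -15.0000  (c_2=43.7500)
row 2: 10.0000x + 5.0000y = 25.0000  (c_3=3.7500)
Cramer on rows 1–2 → x = 1.5000, y = 2.0000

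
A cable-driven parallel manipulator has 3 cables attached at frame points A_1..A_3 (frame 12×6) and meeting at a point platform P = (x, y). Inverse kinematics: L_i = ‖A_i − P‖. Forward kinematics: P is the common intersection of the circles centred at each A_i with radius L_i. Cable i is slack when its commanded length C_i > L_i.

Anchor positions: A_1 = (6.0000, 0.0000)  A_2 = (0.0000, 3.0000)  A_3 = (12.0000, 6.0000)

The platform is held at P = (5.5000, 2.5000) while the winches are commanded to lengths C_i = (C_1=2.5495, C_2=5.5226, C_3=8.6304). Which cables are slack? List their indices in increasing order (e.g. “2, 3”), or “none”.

cable 1: √((0.5000)²+(-2.5000)²)=2.5495, C_1=2.5495: taut
cable 2: √((-5.5000)²+(0.5000)²)=5.5227, C_2=5.5226: taut
cable 3: √((6.5000)²+(3.5000)²)=7.3824, C_3=8.6304: slack

3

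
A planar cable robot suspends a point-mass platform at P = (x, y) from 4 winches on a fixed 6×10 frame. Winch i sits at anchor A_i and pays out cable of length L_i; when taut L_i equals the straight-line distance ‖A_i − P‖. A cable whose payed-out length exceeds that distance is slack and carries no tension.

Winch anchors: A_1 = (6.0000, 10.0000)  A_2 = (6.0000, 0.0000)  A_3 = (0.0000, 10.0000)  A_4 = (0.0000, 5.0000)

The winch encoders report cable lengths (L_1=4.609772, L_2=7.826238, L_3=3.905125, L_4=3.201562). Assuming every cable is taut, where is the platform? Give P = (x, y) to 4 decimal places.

circle eqns → linear via eq_j − eq_1; set q_j = A_j·A_j − L_j²
q_1 = 36.0000+100.0000−21.2500 = 114.7500
0.0000·x + 20.0000·y = q_1−q_2 = 140.0000
12.0000·x + 0.0000·y = q_1−q_3 = 30.0000
12.0000·x + 10.0000·y = q_1−q_4 = 100.0000
solve first two rows → x=2.5000, y=7.0000
check cable 4: ‖A_4−P‖² = 10.2500 ≈ L_4² = 10.2500 ✓

(2.5000, 7.0000)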